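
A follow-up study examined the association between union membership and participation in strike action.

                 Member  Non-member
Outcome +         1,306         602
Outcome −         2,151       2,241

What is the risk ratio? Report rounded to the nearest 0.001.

1.784

Reading the table with exposure as columns: a = 1306 (Member, case), b = 2151 (Member, non-case), c = 602 (Non-member, case), d = 2241.
Risk in exposed = 1306/3457 = 0.37778; risk in unexposed = 602/2843 = 0.21175.
RR = 0.37778 / 0.21175 = 1.78412
The risk among the exposed is 1.78 times that among the unexposed.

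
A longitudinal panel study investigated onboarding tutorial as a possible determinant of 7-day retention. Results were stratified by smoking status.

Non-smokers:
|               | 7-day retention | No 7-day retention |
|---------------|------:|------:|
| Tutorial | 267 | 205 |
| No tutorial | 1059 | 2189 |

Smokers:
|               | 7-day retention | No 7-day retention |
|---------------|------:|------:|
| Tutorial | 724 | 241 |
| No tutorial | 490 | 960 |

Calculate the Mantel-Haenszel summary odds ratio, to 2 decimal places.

OR_MH = Σ(aᵢdᵢ/nᵢ) / Σ(bᵢcᵢ/nᵢ), where nᵢ is the stratum total.
Stratum 1 (Non-smokers): n = 3720; a·d/n = 267·2189/3720 = 157.1137; b·c/n = 205·1059/3720 = 58.3589
Stratum 2 (Smokers): n = 2415; a·d/n = 724·960/2415 = 287.8012; b·c/n = 241·490/2415 = 48.8986
OR_MH = (157.1137 + 287.8012) / (58.3589 + 48.8986) = 444.9150 / 107.2574 = 4.14810

4.15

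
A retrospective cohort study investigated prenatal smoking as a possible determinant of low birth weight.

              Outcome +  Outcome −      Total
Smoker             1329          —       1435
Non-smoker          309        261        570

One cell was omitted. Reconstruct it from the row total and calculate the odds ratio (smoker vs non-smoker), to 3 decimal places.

10.590

The missing cell is in the exposed row: 1435 − 1329 = 106.
So a = 1329, b = 106, c = 309, d = 261.
OR = (a·d)/(b·c) = (1329 × 261) / (106 × 309) = 346869 / 32754 = 10.59013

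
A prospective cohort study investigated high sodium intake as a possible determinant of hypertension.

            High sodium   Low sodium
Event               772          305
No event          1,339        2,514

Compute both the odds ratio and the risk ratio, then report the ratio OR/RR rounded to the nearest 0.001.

Reading the table with exposure as columns: a = 772 (High sodium, case), b = 1339 (High sodium, non-case), c = 305 (Low sodium, case), d = 2514.
OR = (772·2514)/(1339·305) = 1940808/408395 = 4.75228
Risk in exposed = 772/2111 = 0.36570; risk in unexposed = 305/2819 = 0.10819; RR = 3.38006
OR/RR = 4.75228 / 3.38006 = 1.40598
The outcome is not rare, so the OR lies further from 1 than the RR.

1.406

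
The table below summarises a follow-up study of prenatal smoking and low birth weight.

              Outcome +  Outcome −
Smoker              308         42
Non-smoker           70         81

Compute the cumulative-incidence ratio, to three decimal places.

Cells: a = 308, b = 42, c = 70, d = 81.
Risk in exposed = 308/350 = 0.88000; risk in unexposed = 70/151 = 0.46358.
RR = 0.88000 / 0.46358 = 1.89829
The risk among the exposed is 1.90 times that among the unexposed.

1.898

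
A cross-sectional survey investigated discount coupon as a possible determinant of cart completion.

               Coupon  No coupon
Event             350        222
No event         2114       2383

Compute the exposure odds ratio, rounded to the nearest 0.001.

1.777

Reading the table with exposure as columns: a = 350 (Coupon, case), b = 2114 (Coupon, non-case), c = 222 (No coupon, case), d = 2383.
OR = (a·d)/(b·c) = (350 × 2383) / (2114 × 222) = 834050 / 469308 = 1.77719
The odds of cart completion are about 1.78 times as high in the coupon group.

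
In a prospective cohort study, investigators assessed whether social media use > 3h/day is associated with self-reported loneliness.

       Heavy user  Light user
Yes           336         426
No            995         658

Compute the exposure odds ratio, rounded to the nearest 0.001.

0.522

Reading the table with exposure as columns: a = 336 (Heavy user, case), b = 995 (Heavy user, non-case), c = 426 (Light user, case), d = 658.
OR = (a·d)/(b·c) = (336 × 658) / (995 × 426) = 221088 / 423870 = 0.52159
Exposure is associated with lower odds of self-reported loneliness (OR = 0.52 < 1).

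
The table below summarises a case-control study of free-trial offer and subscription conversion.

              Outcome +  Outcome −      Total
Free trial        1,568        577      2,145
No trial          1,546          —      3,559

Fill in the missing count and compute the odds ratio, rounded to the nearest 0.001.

The missing cell is in the unexposed row: 3559 − 1546 = 2013.
So a = 1568, b = 577, c = 1546, d = 2013.
OR = (a·d)/(b·c) = (1568 × 2013) / (577 × 1546) = 3156384 / 892042 = 3.53838

3.538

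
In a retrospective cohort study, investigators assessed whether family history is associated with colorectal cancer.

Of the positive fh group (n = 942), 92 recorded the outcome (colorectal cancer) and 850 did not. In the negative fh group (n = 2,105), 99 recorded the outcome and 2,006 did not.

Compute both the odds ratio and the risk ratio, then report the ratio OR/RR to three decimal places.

1.056

From the description: a = 92, b = 850, c = 99, d = 2006.
OR = (92·2006)/(850·99) = 184552/84150 = 2.19313
Risk in exposed = 92/942 = 0.09766; risk in unexposed = 99/2105 = 0.04703; RR = 2.07660
OR/RR = 2.19313 / 2.07660 = 1.05611
The outcome is rare in both groups, so OR ≈ RR (ratio near 1).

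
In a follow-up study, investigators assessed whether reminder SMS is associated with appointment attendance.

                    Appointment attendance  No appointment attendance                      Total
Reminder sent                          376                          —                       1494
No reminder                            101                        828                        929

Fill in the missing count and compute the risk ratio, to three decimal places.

The missing cell is in the exposed row: 1494 − 376 = 1118.
So a = 376, b = 1118, c = 101, d = 828.
RR = [a/(a+b)] / [c/(c+d)] = (376/1494) / (101/929) = 0.25167/0.10872 = 2.31490

2.315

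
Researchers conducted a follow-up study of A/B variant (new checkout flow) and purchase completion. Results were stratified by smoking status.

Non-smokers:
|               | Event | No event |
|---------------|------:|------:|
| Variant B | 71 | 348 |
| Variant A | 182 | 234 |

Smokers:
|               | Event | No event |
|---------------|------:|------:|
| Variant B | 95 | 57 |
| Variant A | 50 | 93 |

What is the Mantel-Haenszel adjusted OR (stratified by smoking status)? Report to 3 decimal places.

0.583

OR_MH = Σ(aᵢdᵢ/nᵢ) / Σ(bᵢcᵢ/nᵢ), where nᵢ is the stratum total.
Stratum 1 (Non-smokers): n = 835; a·d/n = 71·234/835 = 19.8970; b·c/n = 348·182/835 = 75.8515
Stratum 2 (Smokers): n = 295; a·d/n = 95·93/295 = 29.9492; b·c/n = 57·50/295 = 9.6610
OR_MH = (19.8970 + 29.9492) / (75.8515 + 9.6610) = 49.8462 / 85.5125 = 0.58291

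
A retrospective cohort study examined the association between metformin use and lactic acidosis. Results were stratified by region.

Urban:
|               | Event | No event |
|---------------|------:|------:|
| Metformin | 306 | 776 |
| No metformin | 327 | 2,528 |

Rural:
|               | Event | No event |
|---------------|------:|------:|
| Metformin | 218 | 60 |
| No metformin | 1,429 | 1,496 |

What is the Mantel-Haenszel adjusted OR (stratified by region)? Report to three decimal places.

3.270

OR_MH = Σ(aᵢdᵢ/nᵢ) / Σ(bᵢcᵢ/nᵢ), where nᵢ is the stratum total.
Stratum 1 (Urban): n = 3937; a·d/n = 306·2528/3937 = 196.4867; b·c/n = 776·327/3937 = 64.4531
Stratum 2 (Rural): n = 3203; a·d/n = 218·1496/3203 = 101.8195; b·c/n = 60·1429/3203 = 26.7687
OR_MH = (196.4867 + 101.8195) / (64.4531 + 26.7687) = 298.3062 / 91.2218 = 3.27012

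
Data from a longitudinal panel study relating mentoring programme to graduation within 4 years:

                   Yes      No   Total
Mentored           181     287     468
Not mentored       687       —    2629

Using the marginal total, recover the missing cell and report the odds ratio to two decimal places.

1.78

The missing cell is in the unexposed row: 2629 − 687 = 1942.
So a = 181, b = 287, c = 687, d = 1942.
OR = (a·d)/(b·c) = (181 × 1942) / (287 × 687) = 351502 / 197169 = 1.78274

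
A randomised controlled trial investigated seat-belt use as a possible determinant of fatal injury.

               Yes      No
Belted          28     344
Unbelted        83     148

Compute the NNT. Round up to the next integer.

4

Risk in treated group = 28/372 = 0.07527; risk in control = 83/231 = 0.35931.
Absolute risk reduction = 0.35931 − 0.07527 = 0.28404
NNT = 1 / ARR = 1 / 0.28404 = 3.521 → round up → 4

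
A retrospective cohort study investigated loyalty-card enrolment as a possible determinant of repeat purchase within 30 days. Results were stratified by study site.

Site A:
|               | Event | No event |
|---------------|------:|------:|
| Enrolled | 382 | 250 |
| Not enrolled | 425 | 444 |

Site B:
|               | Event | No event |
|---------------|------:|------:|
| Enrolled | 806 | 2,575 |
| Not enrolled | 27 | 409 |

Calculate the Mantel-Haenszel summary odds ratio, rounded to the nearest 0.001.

2.240

OR_MH = Σ(aᵢdᵢ/nᵢ) / Σ(bᵢcᵢ/nᵢ), where nᵢ is the stratum total.
Stratum 1 (Site A): n = 1501; a·d/n = 382·444/1501 = 112.9967; b·c/n = 250·425/1501 = 70.7861
Stratum 2 (Site B): n = 3817; a·d/n = 806·409/3817 = 86.3647; b·c/n = 2575·27/3817 = 18.2146
OR_MH = (112.9967 + 86.3647) / (70.7861 + 18.2146) = 199.3614 / 89.0007 = 2.24000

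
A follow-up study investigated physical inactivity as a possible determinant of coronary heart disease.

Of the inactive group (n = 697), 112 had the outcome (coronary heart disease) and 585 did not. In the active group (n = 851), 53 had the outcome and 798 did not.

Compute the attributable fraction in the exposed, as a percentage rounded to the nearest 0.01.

61.24

From the description: a = 112, b = 585, c = 53, d = 798.
Risk in exposed = 112/697 = 0.16069; risk in unexposed = 53/851 = 0.06228.
RR = 0.16069/0.06228 = 2.58011
AR% = (RR − 1)/RR × 100 = (2.58011 − 1)/2.58011 × 100 = 61.2420%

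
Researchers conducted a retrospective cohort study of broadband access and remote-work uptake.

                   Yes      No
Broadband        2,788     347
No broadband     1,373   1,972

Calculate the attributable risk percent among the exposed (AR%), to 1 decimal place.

53.8

Cells: a = 2788, b = 347, c = 1373, d = 1972.
Risk in exposed = 2788/3135 = 0.88931; risk in unexposed = 1373/3345 = 0.41046.
RR = 0.88931/0.41046 = 2.16661
AR% = (RR − 1)/RR × 100 = (2.16661 − 1)/2.16661 × 100 = 53.8450%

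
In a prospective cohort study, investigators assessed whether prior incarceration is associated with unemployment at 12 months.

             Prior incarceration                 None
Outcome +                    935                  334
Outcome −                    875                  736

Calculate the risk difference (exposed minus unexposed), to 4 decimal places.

Reading the table with exposure as columns: a = 935 (Prior incarceration, case), b = 875 (Prior incarceration, non-case), c = 334 (None, case), d = 736.
Risk in exposed = 935/1810 = 0.516575; risk in unexposed = 334/1070 = 0.312150.
Risk difference = 0.516575 − 0.312150 = 0.204425

0.2044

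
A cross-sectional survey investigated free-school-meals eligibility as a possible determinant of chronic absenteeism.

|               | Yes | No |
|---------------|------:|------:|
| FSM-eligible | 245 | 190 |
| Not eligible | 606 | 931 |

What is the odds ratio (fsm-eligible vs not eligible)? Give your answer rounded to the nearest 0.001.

Cells: a = 245, b = 190, c = 606, d = 931.
OR = (a·d)/(b·c) = (245 × 931) / (190 × 606) = 228095 / 115140 = 1.98102
The odds of chronic absenteeism are about 1.98 times as high in the fsm-eligible group.

1.981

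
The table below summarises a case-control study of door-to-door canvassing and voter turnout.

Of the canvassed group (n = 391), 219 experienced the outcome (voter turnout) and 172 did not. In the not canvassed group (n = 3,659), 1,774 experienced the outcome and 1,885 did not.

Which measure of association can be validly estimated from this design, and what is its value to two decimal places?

From the description: a = 219, b = 172, c = 1774, d = 1885.
This is a case-control study: participants were sampled on outcome status, so risks in the source population cannot be estimated directly — relative risk is not valid here. The odds ratio is the appropriate measure.
OR = (a·d)/(b·c) = (219 × 1885) / (172 × 1774) = 412815 / 305128 = 1.35292

1.35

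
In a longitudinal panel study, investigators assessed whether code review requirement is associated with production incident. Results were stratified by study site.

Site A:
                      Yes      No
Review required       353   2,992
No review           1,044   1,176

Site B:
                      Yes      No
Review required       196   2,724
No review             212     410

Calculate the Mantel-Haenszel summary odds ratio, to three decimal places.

OR_MH = Σ(aᵢdᵢ/nᵢ) / Σ(bᵢcᵢ/nᵢ), where nᵢ is the stratum total.
Stratum 1 (Site A): n = 5565; a·d/n = 353·1176/5565 = 74.5962; b·c/n = 2992·1044/5565 = 561.3024
Stratum 2 (Site B): n = 3542; a·d/n = 196·410/3542 = 22.6877; b·c/n = 2724·212/3542 = 163.0401
OR_MH = (74.5962 + 22.6877) / (561.3024 + 163.0401) = 97.2840 / 724.3425 = 0.13431

0.134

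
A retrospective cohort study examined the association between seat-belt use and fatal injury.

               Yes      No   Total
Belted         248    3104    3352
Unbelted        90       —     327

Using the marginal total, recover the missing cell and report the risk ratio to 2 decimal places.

The missing cell is in the unexposed row: 327 − 90 = 237.
So a = 248, b = 3104, c = 90, d = 237.
RR = [a/(a+b)] / [c/(c+d)] = (248/3352) / (90/327) = 0.07399/0.27523 = 0.26881

0.27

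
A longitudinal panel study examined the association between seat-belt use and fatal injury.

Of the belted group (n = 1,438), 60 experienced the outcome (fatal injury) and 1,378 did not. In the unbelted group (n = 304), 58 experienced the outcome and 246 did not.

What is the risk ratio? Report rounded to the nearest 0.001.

From the description: a = 60, b = 1378, c = 58, d = 246.
Risk in exposed = 60/1438 = 0.04172; risk in unexposed = 58/304 = 0.19079.
RR = 0.04172 / 0.19079 = 0.21869
The risk is 78% lower among the exposed than among the unexposed.

0.219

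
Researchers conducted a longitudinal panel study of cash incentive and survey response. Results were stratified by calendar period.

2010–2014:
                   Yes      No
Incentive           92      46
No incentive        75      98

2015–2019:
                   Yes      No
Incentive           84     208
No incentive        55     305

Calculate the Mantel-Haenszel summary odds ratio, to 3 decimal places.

OR_MH = Σ(aᵢdᵢ/nᵢ) / Σ(bᵢcᵢ/nᵢ), where nᵢ is the stratum total.
Stratum 1 (2010–2014): n = 311; a·d/n = 92·98/311 = 28.9904; b·c/n = 46·75/311 = 11.0932
Stratum 2 (2015–2019): n = 652; a·d/n = 84·305/652 = 39.2945; b·c/n = 208·55/652 = 17.5460
OR_MH = (28.9904 + 39.2945) / (11.0932 + 17.5460) = 68.2848 / 28.6393 = 2.38431

2.384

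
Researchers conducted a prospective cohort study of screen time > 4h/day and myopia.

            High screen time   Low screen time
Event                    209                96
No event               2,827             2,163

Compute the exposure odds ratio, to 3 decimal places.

Reading the table with exposure as columns: a = 209 (High screen time, case), b = 2827 (High screen time, non-case), c = 96 (Low screen time, case), d = 2163.
OR = (a·d)/(b·c) = (209 × 2163) / (2827 × 96) = 452067 / 271392 = 1.66573
The odds of myopia are about 1.67 times as high in the high screen time group.

1.666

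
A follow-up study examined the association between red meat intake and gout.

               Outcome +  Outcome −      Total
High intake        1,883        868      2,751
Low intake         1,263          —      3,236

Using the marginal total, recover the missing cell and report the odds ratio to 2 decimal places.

3.39

The missing cell is in the unexposed row: 3236 − 1263 = 1973.
So a = 1883, b = 868, c = 1263, d = 1973.
OR = (a·d)/(b·c) = (1883 × 1973) / (868 × 1263) = 3715159 / 1096284 = 3.38887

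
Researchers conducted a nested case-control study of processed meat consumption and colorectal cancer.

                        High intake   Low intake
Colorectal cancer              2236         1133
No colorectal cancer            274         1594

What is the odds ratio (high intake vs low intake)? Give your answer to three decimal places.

11.481

Reading the table with exposure as columns: a = 2236 (High intake, case), b = 274 (High intake, non-case), c = 1133 (Low intake, case), d = 1594.
OR = (a·d)/(b·c) = (2236 × 1594) / (274 × 1133) = 3564184 / 310442 = 11.48100
The odds of colorectal cancer are about 11.48 times as high in the high intake group.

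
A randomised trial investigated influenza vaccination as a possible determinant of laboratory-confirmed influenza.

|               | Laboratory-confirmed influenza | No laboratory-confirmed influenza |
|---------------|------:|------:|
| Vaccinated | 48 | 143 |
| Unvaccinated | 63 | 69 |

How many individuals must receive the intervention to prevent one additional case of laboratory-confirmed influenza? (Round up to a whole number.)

Risk in treated group = 48/191 = 0.25131; risk in control = 63/132 = 0.47727.
Absolute risk reduction = 0.47727 − 0.25131 = 0.22596
NNT = 1 / ARR = 1 / 0.22596 = 4.425 → round up → 5

5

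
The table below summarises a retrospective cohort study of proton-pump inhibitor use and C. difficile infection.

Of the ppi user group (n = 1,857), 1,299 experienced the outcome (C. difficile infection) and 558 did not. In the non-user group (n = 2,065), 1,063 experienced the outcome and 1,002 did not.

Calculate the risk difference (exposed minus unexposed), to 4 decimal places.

From the description: a = 1299, b = 558, c = 1063, d = 1002.
Risk in exposed = 1299/1857 = 0.699515; risk in unexposed = 1063/2065 = 0.514770.
Risk difference = 0.699515 − 0.514770 = 0.184745

0.1847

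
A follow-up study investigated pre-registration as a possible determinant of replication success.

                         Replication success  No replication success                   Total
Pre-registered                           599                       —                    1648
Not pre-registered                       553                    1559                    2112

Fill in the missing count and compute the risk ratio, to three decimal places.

1.388

The missing cell is in the exposed row: 1648 − 599 = 1049.
So a = 599, b = 1049, c = 553, d = 1559.
RR = [a/(a+b)] / [c/(c+d)] = (599/1648) / (553/2112) = 0.36347/0.26184 = 1.38816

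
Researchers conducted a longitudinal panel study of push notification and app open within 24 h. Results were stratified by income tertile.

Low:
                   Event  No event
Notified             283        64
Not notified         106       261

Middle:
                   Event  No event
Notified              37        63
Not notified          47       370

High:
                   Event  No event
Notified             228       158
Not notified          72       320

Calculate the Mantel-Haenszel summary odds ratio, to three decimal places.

7.494

OR_MH = Σ(aᵢdᵢ/nᵢ) / Σ(bᵢcᵢ/nᵢ), where nᵢ is the stratum total.
Stratum 1 (Low): n = 714; a·d/n = 283·261/714 = 103.4496; b·c/n = 64·106/714 = 9.5014
Stratum 2 (Middle): n = 517; a·d/n = 37·370/517 = 26.4797; b·c/n = 63·47/517 = 5.7273
Stratum 3 (High): n = 778; a·d/n = 228·320/778 = 93.7789; b·c/n = 158·72/778 = 14.6221
OR_MH = (103.4496 + 26.4797 + 93.7789) / (9.5014 + 5.7273 + 14.6221) = 223.7082 / 29.8508 = 7.49422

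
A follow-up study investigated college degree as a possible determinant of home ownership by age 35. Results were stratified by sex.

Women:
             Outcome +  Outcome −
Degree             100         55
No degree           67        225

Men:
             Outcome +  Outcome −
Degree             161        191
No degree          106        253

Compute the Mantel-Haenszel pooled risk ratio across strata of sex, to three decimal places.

RR_MH = Σ(aᵢ·n₀ᵢ/nᵢ) / Σ(cᵢ·n₁ᵢ/nᵢ), with n₁ᵢ = aᵢ+bᵢ (exposed), n₀ᵢ = cᵢ+dᵢ (unexposed), nᵢ = n₁ᵢ+n₀ᵢ.
Stratum 1 (Women): n₁ = 155, n₀ = 292, n = 447; a·n₀/n = 100·292/447 = 65.3244; c·n₁/n = 67·155/447 = 23.2327
Stratum 2 (Men): n₁ = 352, n₀ = 359, n = 711; a·n₀/n = 161·359/711 = 81.2925; c·n₁/n = 106·352/711 = 52.4782
RR_MH = (65.3244 + 81.2925) / (23.2327 + 52.4782) = 146.6169 / 75.7109 = 1.93654

1.937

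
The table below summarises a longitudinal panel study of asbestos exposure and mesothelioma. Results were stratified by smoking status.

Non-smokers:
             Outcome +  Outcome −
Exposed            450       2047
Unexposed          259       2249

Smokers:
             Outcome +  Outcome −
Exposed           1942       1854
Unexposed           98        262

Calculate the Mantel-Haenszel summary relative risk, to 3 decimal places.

1.800

RR_MH = Σ(aᵢ·n₀ᵢ/nᵢ) / Σ(cᵢ·n₁ᵢ/nᵢ), with n₁ᵢ = aᵢ+bᵢ (exposed), n₀ᵢ = cᵢ+dᵢ (unexposed), nᵢ = n₁ᵢ+n₀ᵢ.
Stratum 1 (Non-smokers): n₁ = 2497, n₀ = 2508, n = 5005; a·n₀/n = 450·2508/5005 = 225.4945; c·n₁/n = 259·2497/5005 = 129.2154
Stratum 2 (Smokers): n₁ = 3796, n₀ = 360, n = 4156; a·n₀/n = 1942·360/4156 = 168.2194; c·n₁/n = 98·3796/4156 = 89.5111
RR_MH = (225.4945 + 168.2194) / (129.2154 + 89.5111) = 393.7139 / 218.7265 = 1.80003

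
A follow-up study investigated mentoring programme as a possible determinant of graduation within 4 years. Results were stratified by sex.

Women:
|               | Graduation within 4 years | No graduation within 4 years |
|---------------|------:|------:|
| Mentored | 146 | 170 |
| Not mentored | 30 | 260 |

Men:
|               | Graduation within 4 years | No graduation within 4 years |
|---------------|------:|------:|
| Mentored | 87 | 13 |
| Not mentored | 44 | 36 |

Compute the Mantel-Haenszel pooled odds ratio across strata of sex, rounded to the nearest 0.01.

OR_MH = Σ(aᵢdᵢ/nᵢ) / Σ(bᵢcᵢ/nᵢ), where nᵢ is the stratum total.
Stratum 1 (Women): n = 606; a·d/n = 146·260/606 = 62.6403; b·c/n = 170·30/606 = 8.4158
Stratum 2 (Men): n = 180; a·d/n = 87·36/180 = 17.4000; b·c/n = 13·44/180 = 3.1778
OR_MH = (62.6403 + 17.4000) / (8.4158 + 3.1778) = 80.0403 / 11.5936 = 6.90382

6.90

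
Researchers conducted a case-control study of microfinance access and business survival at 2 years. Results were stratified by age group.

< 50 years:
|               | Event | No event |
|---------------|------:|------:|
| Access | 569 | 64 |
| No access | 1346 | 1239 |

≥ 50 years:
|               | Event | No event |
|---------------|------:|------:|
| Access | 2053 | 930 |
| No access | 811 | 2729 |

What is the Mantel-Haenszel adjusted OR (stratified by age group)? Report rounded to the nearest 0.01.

7.57

OR_MH = Σ(aᵢdᵢ/nᵢ) / Σ(bᵢcᵢ/nᵢ), where nᵢ is the stratum total.
Stratum 1 (< 50 years): n = 3218; a·d/n = 569·1239/3218 = 219.0774; b·c/n = 64·1346/3218 = 26.7694
Stratum 2 (≥ 50 years): n = 6523; a·d/n = 2053·2729/6523 = 858.9050; b·c/n = 930·811/6523 = 115.6262
OR_MH = (219.0774 + 858.9050) / (26.7694 + 115.6262) = 1077.9823 / 142.3957 = 7.57033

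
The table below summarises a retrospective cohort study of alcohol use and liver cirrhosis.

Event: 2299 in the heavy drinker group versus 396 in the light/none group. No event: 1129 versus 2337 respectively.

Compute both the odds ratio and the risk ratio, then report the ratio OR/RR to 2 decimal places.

2.60

From the description: a = 2299, b = 1129, c = 396, d = 2337.
OR = (2299·2337)/(1129·396) = 5372763/447084 = 12.01735
Risk in exposed = 2299/3428 = 0.67065; risk in unexposed = 396/2733 = 0.14490; RR = 4.62852
OR/RR = 12.01735 / 4.62852 = 2.59637
The outcome is not rare, so the OR lies further from 1 than the RR.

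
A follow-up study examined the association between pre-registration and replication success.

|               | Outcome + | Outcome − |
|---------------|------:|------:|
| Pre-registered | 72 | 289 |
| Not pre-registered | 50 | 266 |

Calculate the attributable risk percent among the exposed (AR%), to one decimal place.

20.7

Cells: a = 72, b = 289, c = 50, d = 266.
Risk in exposed = 72/361 = 0.19945; risk in unexposed = 50/316 = 0.15823.
RR = 0.19945/0.15823 = 1.26050
AR% = (RR − 1)/RR × 100 = (1.26050 − 1)/1.26050 × 100 = 20.6663%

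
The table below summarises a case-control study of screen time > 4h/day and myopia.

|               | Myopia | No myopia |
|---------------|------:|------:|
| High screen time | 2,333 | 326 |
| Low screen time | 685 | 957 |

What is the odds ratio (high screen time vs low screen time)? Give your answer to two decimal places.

10.00

Cells: a = 2333, b = 326, c = 685, d = 957.
OR = (a·d)/(b·c) = (2333 × 957) / (326 × 685) = 2232681 / 223310 = 9.99812
The odds of myopia are about 10.00 times as high in the high screen time group.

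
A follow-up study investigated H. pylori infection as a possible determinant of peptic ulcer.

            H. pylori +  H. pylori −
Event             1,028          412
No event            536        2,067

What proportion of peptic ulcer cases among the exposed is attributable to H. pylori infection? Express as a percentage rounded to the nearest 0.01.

Reading the table with exposure as columns: a = 1028 (H. pylori +, case), b = 536 (H. pylori +, non-case), c = 412 (H. pylori −, case), d = 2067.
Risk in exposed = 1028/1564 = 0.65729; risk in unexposed = 412/2479 = 0.16620.
RR = 0.65729/0.16620 = 3.95490
AR% = (RR − 1)/RR × 100 = (3.95490 − 1)/3.95490 × 100 = 74.7149%

74.71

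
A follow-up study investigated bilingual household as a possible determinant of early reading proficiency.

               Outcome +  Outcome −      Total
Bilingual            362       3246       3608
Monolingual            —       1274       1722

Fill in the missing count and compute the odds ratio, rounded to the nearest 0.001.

The missing cell is in the unexposed row: 1722 − 1274 = 448.
So a = 362, b = 3246, c = 448, d = 1274.
OR = (a·d)/(b·c) = (362 × 1274) / (3246 × 448) = 461188 / 1454208 = 0.31714

0.317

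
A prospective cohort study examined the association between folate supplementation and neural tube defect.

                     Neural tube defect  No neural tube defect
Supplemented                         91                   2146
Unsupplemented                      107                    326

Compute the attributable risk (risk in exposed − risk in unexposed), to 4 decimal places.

-0.2064

Cells: a = 91, b = 2146, c = 107, d = 326.
Risk in exposed = 91/2237 = 0.040679; risk in unexposed = 107/433 = 0.247113.
Risk difference = 0.040679 − 0.247113 = -0.206434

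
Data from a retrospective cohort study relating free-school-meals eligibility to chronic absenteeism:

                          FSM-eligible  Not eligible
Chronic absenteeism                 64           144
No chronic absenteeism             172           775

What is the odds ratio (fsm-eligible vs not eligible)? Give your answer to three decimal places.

2.003

Reading the table with exposure as columns: a = 64 (FSM-eligible, case), b = 172 (FSM-eligible, non-case), c = 144 (Not eligible, case), d = 775.
OR = (a·d)/(b·c) = (64 × 775) / (172 × 144) = 49600 / 24768 = 2.00258
The odds of chronic absenteeism are about 2.00 times as high in the fsm-eligible group.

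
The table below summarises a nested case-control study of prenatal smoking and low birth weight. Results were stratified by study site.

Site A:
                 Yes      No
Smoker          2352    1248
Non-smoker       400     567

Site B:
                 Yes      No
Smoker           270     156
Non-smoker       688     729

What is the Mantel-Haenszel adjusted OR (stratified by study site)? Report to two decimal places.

OR_MH = Σ(aᵢdᵢ/nᵢ) / Σ(bᵢcᵢ/nᵢ), where nᵢ is the stratum total.
Stratum 1 (Site A): n = 4567; a·d/n = 2352·567/4567 = 292.0044; b·c/n = 1248·400/4567 = 109.3059
Stratum 2 (Site B): n = 1843; a·d/n = 270·729/1843 = 106.7987; b·c/n = 156·688/1843 = 58.2355
OR_MH = (292.0044 + 106.7987) / (109.3059 + 58.2355) = 398.8031 / 167.5414 = 2.38033

2.38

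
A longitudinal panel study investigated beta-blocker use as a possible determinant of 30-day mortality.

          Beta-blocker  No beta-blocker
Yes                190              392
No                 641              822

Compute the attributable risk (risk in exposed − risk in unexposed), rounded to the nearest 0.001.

Reading the table with exposure as columns: a = 190 (Beta-blocker, case), b = 641 (Beta-blocker, non-case), c = 392 (No beta-blocker, case), d = 822.
Risk in exposed = 190/831 = 0.228640; risk in unexposed = 392/1214 = 0.322900.
Risk difference = 0.228640 − 0.322900 = -0.094259

-0.094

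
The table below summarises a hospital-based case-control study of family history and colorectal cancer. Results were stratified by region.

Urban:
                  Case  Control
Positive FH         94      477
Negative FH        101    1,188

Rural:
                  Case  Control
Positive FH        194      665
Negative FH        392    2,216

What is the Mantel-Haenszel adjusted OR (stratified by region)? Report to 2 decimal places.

1.82

OR_MH = Σ(aᵢdᵢ/nᵢ) / Σ(bᵢcᵢ/nᵢ), where nᵢ is the stratum total.
Stratum 1 (Urban): n = 1860; a·d/n = 94·1188/1860 = 60.0387; b·c/n = 477·101/1860 = 25.9016
Stratum 2 (Rural): n = 3467; a·d/n = 194·2216/3467 = 123.9988; b·c/n = 665·392/3467 = 75.1889
OR_MH = (60.0387 + 123.9988) / (25.9016 + 75.1889) = 184.0376 / 101.0905 = 1.82052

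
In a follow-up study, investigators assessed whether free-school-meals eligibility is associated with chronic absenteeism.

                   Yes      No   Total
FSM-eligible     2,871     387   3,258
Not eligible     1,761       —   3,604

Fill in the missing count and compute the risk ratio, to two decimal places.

1.80

The missing cell is in the unexposed row: 3604 − 1761 = 1843.
So a = 2871, b = 387, c = 1761, d = 1843.
RR = [a/(a+b)] / [c/(c+d)] = (2871/3258) / (1761/3604) = 0.88122/0.48862 = 1.80346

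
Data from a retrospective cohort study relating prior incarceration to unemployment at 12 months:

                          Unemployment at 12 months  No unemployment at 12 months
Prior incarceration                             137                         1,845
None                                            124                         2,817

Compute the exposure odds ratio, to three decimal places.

1.687

Cells: a = 137, b = 1845, c = 124, d = 2817.
OR = (a·d)/(b·c) = (137 × 2817) / (1845 × 124) = 385929 / 228780 = 1.68690
The odds of unemployment at 12 months are about 1.69 times as high in the prior incarceration group.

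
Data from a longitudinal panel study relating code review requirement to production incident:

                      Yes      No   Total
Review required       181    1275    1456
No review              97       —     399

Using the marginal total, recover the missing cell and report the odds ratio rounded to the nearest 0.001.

The missing cell is in the unexposed row: 399 − 97 = 302.
So a = 181, b = 1275, c = 97, d = 302.
OR = (a·d)/(b·c) = (181 × 302) / (1275 × 97) = 54662 / 123675 = 0.44198

0.442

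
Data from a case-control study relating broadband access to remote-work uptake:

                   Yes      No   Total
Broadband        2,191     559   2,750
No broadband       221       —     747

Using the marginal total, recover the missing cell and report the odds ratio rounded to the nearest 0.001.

The missing cell is in the unexposed row: 747 − 221 = 526.
So a = 2191, b = 559, c = 221, d = 526.
OR = (a·d)/(b·c) = (2191 × 526) / (559 × 221) = 1152466 / 123539 = 9.32876

9.329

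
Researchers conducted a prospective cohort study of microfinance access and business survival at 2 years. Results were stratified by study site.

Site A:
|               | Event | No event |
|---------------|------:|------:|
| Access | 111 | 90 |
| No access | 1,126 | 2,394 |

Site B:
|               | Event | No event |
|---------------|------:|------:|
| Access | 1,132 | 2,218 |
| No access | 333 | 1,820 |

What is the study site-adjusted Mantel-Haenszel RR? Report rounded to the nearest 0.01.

RR_MH = Σ(aᵢ·n₀ᵢ/nᵢ) / Σ(cᵢ·n₁ᵢ/nᵢ), with n₁ᵢ = aᵢ+bᵢ (exposed), n₀ᵢ = cᵢ+dᵢ (unexposed), nᵢ = n₁ᵢ+n₀ᵢ.
Stratum 1 (Site A): n₁ = 201, n₀ = 3520, n = 3721; a·n₀/n = 111·3520/3721 = 105.0040; c·n₁/n = 1126·201/3721 = 60.8240
Stratum 2 (Site B): n₁ = 3350, n₀ = 2153, n = 5503; a·n₀/n = 1132·2153/5503 = 442.8850; c·n₁/n = 333·3350/5503 = 202.7167
RR_MH = (105.0040 + 442.8850) / (60.8240 + 202.7167) = 547.8890 / 263.5407 = 2.07895

2.08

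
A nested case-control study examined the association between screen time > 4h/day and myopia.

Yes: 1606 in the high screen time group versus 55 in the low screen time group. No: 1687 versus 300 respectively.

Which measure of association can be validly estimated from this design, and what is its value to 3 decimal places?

From the description: a = 1606, b = 1687, c = 55, d = 300.
This is a nested case-control study: participants were sampled on outcome status, so risks in the source population cannot be estimated directly — relative risk is not valid here. The odds ratio is the appropriate measure.
OR = (a·d)/(b·c) = (1606 × 300) / (1687 × 55) = 481800 / 92785 = 5.19265

5.193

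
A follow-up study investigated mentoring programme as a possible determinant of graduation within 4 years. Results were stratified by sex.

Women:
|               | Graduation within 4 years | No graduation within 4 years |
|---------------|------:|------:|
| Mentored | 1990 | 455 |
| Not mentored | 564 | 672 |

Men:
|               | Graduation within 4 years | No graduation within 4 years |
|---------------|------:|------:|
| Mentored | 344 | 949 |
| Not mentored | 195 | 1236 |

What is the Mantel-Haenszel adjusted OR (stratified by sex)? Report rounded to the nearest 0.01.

3.77

OR_MH = Σ(aᵢdᵢ/nᵢ) / Σ(bᵢcᵢ/nᵢ), where nᵢ is the stratum total.
Stratum 1 (Women): n = 3681; a·d/n = 1990·672/3681 = 363.2926; b·c/n = 455·564/3681 = 69.7148
Stratum 2 (Men): n = 2724; a·d/n = 344·1236/2724 = 156.0881; b·c/n = 949·195/2724 = 67.9350
OR_MH = (363.2926 + 156.0881) / (69.7148 + 67.9350) = 519.3807 / 137.6498 = 3.77320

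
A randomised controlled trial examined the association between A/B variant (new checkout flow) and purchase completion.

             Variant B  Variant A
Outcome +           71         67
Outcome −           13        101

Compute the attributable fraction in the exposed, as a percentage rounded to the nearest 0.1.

52.8

Reading the table with exposure as columns: a = 71 (Variant B, case), b = 13 (Variant B, non-case), c = 67 (Variant A, case), d = 101.
Risk in exposed = 71/84 = 0.84524; risk in unexposed = 67/168 = 0.39881.
RR = 0.84524/0.39881 = 2.11940
AR% = (RR − 1)/RR × 100 = (2.11940 − 1)/2.11940 × 100 = 52.8169%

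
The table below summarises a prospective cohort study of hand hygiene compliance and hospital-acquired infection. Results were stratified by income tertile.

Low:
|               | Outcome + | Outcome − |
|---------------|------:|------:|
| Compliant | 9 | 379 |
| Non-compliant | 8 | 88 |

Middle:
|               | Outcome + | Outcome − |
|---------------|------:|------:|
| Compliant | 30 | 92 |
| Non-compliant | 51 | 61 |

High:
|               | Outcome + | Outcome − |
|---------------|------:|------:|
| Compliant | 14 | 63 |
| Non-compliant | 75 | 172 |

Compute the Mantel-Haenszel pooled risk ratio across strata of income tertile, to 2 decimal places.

0.53

RR_MH = Σ(aᵢ·n₀ᵢ/nᵢ) / Σ(cᵢ·n₁ᵢ/nᵢ), with n₁ᵢ = aᵢ+bᵢ (exposed), n₀ᵢ = cᵢ+dᵢ (unexposed), nᵢ = n₁ᵢ+n₀ᵢ.
Stratum 1 (Low): n₁ = 388, n₀ = 96, n = 484; a·n₀/n = 9·96/484 = 1.7851; c·n₁/n = 8·388/484 = 6.4132
Stratum 2 (Middle): n₁ = 122, n₀ = 112, n = 234; a·n₀/n = 30·112/234 = 14.3590; c·n₁/n = 51·122/234 = 26.5897
Stratum 3 (High): n₁ = 77, n₀ = 247, n = 324; a·n₀/n = 14·247/324 = 10.6728; c·n₁/n = 75·77/324 = 17.8241
RR_MH = (1.7851 + 14.3590 + 10.6728) / (6.4132 + 26.5897 + 17.8241) = 26.8169 / 50.8270 = 0.52761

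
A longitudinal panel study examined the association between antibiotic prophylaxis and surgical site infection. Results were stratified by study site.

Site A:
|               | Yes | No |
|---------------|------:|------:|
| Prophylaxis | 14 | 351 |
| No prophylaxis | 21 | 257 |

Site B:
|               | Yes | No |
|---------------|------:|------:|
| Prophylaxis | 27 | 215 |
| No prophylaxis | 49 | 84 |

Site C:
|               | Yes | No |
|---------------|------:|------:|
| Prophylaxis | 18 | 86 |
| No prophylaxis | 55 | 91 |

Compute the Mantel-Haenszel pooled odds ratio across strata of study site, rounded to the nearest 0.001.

OR_MH = Σ(aᵢdᵢ/nᵢ) / Σ(bᵢcᵢ/nᵢ), where nᵢ is the stratum total.
Stratum 1 (Site A): n = 643; a·d/n = 14·257/643 = 5.5956; b·c/n = 351·21/643 = 11.4635
Stratum 2 (Site B): n = 375; a·d/n = 27·84/375 = 6.0480; b·c/n = 215·49/375 = 28.0933
Stratum 3 (Site C): n = 250; a·d/n = 18·91/250 = 6.5520; b·c/n = 86·55/250 = 18.9200
OR_MH = (5.5956 + 6.0480 + 6.5520) / (11.4635 + 28.0933 + 18.9200) = 18.1956 / 58.4768 = 0.31116

0.311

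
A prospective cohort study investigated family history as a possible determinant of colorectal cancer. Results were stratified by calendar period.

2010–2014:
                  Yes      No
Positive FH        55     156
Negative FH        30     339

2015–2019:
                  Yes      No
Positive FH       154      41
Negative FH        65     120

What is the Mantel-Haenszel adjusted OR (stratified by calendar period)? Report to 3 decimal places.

5.356

OR_MH = Σ(aᵢdᵢ/nᵢ) / Σ(bᵢcᵢ/nᵢ), where nᵢ is the stratum total.
Stratum 1 (2010–2014): n = 580; a·d/n = 55·339/580 = 32.1466; b·c/n = 156·30/580 = 8.0690
Stratum 2 (2015–2019): n = 380; a·d/n = 154·120/380 = 48.6316; b·c/n = 41·65/380 = 7.0132
OR_MH = (32.1466 + 48.6316) / (8.0690 + 7.0132) = 80.7781 / 15.0821 = 5.35589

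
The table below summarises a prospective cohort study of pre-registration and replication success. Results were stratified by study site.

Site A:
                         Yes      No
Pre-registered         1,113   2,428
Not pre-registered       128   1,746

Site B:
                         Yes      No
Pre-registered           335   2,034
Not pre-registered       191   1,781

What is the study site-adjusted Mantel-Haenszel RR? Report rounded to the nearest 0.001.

2.859

RR_MH = Σ(aᵢ·n₀ᵢ/nᵢ) / Σ(cᵢ·n₁ᵢ/nᵢ), with n₁ᵢ = aᵢ+bᵢ (exposed), n₀ᵢ = cᵢ+dᵢ (unexposed), nᵢ = n₁ᵢ+n₀ᵢ.
Stratum 1 (Site A): n₁ = 3541, n₀ = 1874, n = 5415; a·n₀/n = 1113·1874/5415 = 385.1823; c·n₁/n = 128·3541/5415 = 83.7023
Stratum 2 (Site B): n₁ = 2369, n₀ = 1972, n = 4341; a·n₀/n = 335·1972/4341 = 152.1815; c·n₁/n = 191·2369/4341 = 104.2338
RR_MH = (385.1823 + 152.1815) / (83.7023 + 104.2338) = 537.3638 / 187.9361 = 2.85929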